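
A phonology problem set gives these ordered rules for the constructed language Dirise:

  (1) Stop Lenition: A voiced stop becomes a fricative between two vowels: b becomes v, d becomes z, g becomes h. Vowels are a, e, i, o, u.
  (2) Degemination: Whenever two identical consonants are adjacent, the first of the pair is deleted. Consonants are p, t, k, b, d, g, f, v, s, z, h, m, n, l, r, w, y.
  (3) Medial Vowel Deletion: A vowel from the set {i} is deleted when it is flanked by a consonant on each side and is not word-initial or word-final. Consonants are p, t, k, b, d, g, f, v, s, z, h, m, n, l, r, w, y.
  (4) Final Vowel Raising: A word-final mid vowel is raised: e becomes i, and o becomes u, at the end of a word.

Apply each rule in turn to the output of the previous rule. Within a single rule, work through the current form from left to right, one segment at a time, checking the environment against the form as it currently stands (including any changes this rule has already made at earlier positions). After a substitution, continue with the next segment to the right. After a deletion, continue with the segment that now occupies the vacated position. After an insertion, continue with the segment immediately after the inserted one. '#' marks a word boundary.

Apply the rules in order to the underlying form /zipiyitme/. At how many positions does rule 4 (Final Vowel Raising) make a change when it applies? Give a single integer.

1

(1) Stop Lenition: no change — [zipiyitme]
(2) Degemination: no change — [zipiyitme]
(3) Medial Vowel Deletion: [zipiyitme] → [zpytme]
(4) Final Vowel Raising: [zpytme] → [zpytmi]
Rule 4 changed 1 position(s).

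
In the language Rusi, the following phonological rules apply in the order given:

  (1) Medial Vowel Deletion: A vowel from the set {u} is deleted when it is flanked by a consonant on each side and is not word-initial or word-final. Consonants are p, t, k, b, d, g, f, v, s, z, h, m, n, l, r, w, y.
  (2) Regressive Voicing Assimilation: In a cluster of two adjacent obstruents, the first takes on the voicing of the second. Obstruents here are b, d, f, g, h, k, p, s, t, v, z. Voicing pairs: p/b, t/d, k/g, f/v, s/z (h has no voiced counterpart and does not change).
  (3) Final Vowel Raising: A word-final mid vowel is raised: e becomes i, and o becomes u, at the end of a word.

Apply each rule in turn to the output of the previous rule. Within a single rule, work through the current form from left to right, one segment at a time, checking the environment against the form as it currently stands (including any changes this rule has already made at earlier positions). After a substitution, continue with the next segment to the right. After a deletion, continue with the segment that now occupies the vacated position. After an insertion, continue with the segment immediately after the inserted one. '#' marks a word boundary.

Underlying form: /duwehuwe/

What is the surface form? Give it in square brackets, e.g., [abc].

(1) Medial Vowel Deletion: [duwehuwe] → [dwehwe]
(2) Regressive Voicing Assimilation: no change — [dwehwe]
(3) Final Vowel Raising: [dwehwe] → [dwehwi]

[dwehwi]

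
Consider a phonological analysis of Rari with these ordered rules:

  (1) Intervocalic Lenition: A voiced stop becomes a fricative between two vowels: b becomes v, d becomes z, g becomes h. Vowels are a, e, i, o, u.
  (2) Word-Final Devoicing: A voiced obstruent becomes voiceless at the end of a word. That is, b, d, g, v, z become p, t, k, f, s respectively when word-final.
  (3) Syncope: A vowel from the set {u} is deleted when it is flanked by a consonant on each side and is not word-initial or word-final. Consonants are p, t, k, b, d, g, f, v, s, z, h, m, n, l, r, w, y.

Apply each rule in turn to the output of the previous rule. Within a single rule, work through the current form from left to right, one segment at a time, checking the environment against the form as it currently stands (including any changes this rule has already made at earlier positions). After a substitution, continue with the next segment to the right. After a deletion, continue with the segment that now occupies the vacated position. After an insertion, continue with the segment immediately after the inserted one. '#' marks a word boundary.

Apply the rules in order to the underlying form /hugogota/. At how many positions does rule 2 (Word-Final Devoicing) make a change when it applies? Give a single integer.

0

(1) Intervocalic Lenition: [hugogota] → [huhohota]
(2) Word-Final Devoicing: no change — [huhohota]
(3) Syncope: [huhohota] → [hhohota]
Rule 2 changed 0 position(s).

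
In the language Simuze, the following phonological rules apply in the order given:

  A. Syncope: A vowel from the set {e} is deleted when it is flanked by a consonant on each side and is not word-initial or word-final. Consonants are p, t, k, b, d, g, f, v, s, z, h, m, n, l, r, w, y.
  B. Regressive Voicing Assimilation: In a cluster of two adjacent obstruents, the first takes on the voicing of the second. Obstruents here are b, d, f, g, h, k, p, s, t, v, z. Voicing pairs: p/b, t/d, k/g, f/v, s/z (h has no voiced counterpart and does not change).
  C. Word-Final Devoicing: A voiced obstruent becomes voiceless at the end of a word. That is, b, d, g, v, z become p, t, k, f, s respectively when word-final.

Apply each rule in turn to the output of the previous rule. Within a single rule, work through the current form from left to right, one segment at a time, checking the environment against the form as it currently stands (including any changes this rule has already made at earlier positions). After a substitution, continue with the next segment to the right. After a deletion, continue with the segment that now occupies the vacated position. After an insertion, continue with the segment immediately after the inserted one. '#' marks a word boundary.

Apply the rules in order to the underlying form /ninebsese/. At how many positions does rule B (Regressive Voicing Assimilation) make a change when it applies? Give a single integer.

1

A Syncope: [ninebsese] → [ninbsse]
B Regressive Voicing Assimilation: [ninbsse] → [ninpsse]
C Word-Final Devoicing: no change — [ninpsse]
Rule B changed 1 position(s).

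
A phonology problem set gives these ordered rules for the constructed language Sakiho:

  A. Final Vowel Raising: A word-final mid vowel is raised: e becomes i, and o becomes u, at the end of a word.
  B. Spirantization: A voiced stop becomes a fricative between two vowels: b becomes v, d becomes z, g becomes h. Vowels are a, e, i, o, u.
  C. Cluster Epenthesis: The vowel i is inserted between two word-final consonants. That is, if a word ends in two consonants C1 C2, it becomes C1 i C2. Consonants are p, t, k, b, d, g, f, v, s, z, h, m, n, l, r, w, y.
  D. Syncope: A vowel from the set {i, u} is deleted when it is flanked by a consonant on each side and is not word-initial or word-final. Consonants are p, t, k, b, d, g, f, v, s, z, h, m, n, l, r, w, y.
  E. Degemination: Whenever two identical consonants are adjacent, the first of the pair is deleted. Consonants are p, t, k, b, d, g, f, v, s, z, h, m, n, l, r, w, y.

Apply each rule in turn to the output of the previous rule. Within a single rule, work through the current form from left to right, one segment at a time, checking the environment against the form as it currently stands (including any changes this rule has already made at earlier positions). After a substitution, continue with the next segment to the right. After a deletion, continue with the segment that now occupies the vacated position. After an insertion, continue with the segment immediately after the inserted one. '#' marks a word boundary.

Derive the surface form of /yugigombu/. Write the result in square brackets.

A Final Vowel Raising: no change — [yugigombu]
B Spirantization: [yugigombu] → [yuhihombu]
C Cluster Epenthesis: no change — [yuhihombu]
D Syncope: [yuhihombu] → [yhhombu]
E Degemination: [yhhombu] → [yhombu]

[yhombu]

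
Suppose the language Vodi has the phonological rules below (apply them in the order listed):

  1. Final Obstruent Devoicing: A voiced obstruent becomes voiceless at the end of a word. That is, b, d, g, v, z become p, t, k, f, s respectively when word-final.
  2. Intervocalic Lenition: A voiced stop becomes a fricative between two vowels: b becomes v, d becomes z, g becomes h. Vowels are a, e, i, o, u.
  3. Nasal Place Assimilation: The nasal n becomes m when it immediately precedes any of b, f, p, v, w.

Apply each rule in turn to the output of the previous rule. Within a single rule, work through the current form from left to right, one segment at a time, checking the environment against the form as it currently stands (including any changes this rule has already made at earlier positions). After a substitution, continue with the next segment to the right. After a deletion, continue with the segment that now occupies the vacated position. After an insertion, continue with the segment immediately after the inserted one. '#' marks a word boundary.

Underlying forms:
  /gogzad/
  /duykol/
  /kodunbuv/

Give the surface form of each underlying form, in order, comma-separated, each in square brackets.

/gogzad/:
  1 Final Obstruent Devoicing: [gogzad] → [gogzat]
  2 Intervocalic Lenition: no change — [gogzat]
  3 Nasal Place Assimilation: no change — [gogzat]
/duykol/:
  1 Final Obstruent Devoicing: no change — [duykol]
  2 Intervocalic Lenition: no change — [duykol]
  3 Nasal Place Assimilation: no change — [duykol]
/kodunbuv/:
  1 Final Obstruent Devoicing: [kodunbuv] → [kodunbuf]
  2 Intervocalic Lenition: [kodunbuf] → [kozunbuf]
  3 Nasal Place Assimilation: [kozunbuf] → [kozumbuf]

[gogzat], [duykol], [kozumbuf]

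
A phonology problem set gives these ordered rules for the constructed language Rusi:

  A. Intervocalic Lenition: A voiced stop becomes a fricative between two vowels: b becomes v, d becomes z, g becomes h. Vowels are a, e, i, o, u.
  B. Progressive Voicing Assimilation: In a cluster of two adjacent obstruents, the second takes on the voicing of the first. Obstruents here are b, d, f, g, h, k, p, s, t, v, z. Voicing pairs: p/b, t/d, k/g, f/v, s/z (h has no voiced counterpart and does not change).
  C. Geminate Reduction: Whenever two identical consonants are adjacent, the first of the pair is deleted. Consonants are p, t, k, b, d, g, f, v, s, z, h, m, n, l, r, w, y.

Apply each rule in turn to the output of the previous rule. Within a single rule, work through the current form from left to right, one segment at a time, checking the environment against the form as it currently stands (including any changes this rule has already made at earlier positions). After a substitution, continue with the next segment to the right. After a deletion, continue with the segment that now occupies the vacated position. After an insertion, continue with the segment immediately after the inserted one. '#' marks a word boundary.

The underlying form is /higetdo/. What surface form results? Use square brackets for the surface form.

[hiheto]

A Intervocalic Lenition: [higetdo] → [hihetdo]
B Progressive Voicing Assimilation: [hihetdo] → [hihetto]
C Geminate Reduction: [hihetto] → [hiheto]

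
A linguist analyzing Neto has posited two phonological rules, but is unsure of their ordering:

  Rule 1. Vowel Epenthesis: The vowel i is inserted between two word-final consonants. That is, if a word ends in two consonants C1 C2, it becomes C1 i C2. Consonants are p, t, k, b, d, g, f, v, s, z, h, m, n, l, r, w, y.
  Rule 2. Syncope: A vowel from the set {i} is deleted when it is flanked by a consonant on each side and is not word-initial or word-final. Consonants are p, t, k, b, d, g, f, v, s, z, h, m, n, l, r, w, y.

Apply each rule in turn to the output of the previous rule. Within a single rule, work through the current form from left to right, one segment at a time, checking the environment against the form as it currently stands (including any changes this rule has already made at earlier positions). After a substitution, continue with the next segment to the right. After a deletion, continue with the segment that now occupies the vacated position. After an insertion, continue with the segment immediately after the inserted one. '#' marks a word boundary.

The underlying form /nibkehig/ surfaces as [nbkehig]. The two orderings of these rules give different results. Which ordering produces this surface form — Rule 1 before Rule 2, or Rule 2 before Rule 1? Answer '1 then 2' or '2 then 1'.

2 then 1

Order 1 then 2:
  1 Vowel Epenthesis: no change — [nibkehig]
  2 Syncope: [nibkehig] → [nbkehg]
  result: [nbkehg]
Order 2 then 1:
  2 Syncope: [nibkehig] → [nbkehg]
  1 Vowel Epenthesis: [nbkehg] → [nbkehig]
  result: [nbkehig]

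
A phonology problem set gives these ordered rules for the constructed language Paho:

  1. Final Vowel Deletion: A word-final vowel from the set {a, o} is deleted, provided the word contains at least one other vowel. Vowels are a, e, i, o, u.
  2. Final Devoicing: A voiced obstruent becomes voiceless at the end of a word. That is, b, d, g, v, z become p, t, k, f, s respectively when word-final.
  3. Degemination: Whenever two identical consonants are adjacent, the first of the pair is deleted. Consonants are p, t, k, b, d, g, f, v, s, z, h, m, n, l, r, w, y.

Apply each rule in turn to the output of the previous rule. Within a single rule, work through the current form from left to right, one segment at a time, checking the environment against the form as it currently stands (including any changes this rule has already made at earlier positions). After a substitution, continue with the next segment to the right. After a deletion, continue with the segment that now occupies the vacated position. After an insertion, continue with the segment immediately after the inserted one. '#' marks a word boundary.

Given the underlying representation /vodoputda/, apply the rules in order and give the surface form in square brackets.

[vodoput]

1 Final Vowel Deletion: [vodoputda] → [vodoputd]
2 Final Devoicing: [vodoputd] → [vodoputt]
3 Degemination: [vodoputt] → [vodoput]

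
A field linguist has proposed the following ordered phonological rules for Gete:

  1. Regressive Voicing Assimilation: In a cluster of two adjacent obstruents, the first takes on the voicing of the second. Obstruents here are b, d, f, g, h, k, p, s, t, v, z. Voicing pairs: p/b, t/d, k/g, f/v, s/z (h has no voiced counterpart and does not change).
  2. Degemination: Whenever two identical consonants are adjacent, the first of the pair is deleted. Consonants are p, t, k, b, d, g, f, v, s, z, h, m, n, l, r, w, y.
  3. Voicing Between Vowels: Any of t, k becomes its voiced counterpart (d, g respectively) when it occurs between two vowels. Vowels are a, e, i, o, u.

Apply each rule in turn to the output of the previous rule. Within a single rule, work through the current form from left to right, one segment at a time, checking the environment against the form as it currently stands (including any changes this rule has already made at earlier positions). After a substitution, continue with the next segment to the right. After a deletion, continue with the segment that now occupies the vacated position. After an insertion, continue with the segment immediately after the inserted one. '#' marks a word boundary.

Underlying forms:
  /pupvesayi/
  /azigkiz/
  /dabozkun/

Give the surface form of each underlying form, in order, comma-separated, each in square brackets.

/pupvesayi/:
  1 Regressive Voicing Assimilation: [pupvesayi] → [pubvesayi]
  2 Degemination: no change — [pubvesayi]
  3 Voicing Between Vowels: no change — [pubvesayi]
/azigkiz/:
  1 Regressive Voicing Assimilation: [azigkiz] → [azikkiz]
  2 Degemination: [azikkiz] → [azikiz]
  3 Voicing Between Vowels: [azikiz] → [azigiz]
/dabozkun/:
  1 Regressive Voicing Assimilation: [dabozkun] → [daboskun]
  2 Degemination: no change — [daboskun]
  3 Voicing Between Vowels: no change — [daboskun]

[pubvesayi], [azigiz], [daboskun]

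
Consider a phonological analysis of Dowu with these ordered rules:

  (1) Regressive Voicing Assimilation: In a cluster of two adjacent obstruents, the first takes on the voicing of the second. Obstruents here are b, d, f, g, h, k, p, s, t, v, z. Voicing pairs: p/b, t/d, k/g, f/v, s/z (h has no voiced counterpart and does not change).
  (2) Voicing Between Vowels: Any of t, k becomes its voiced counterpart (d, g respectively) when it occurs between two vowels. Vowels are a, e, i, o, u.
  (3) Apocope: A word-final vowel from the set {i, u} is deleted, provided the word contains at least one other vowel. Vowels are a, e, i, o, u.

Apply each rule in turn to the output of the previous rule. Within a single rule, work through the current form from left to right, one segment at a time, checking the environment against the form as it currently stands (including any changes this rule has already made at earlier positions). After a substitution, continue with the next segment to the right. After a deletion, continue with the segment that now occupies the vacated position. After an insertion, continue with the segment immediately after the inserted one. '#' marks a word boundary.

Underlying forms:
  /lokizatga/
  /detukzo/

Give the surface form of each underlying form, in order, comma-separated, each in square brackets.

/lokizatga/:
  (1) Regressive Voicing Assimilation: [lokizatga] → [lokizadga]
  (2) Voicing Between Vowels: [lokizadga] → [logizadga]
  (3) Apocope: no change — [logizadga]
/detukzo/:
  (1) Regressive Voicing Assimilation: [detukzo] → [detugzo]
  (2) Voicing Between Vowels: [detugzo] → [dedugzo]
  (3) Apocope: no change — [dedugzo]

[logizadga], [dedugzo]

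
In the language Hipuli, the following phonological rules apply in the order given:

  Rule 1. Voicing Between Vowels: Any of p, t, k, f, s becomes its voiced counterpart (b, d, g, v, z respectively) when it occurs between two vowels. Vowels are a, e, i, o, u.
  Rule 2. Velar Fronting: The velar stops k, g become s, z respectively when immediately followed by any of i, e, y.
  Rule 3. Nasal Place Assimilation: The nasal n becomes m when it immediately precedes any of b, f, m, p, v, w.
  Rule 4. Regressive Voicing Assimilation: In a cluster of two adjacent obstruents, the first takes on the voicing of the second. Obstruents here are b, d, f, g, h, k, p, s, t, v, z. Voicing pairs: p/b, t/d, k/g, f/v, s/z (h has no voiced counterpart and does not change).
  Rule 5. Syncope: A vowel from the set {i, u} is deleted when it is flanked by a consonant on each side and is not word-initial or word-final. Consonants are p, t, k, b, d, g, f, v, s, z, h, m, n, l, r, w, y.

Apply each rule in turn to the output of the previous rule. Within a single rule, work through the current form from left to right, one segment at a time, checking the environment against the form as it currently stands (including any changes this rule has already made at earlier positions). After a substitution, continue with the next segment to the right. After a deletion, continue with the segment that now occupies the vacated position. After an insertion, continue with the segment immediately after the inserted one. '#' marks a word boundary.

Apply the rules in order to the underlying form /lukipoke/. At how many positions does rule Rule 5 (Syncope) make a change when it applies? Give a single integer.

Rule 1 Voicing Between Vowels: [lukipoke] → [lugiboge]
Rule 2 Velar Fronting: [lugiboge] → [luziboze]
Rule 3 Nasal Place Assimilation: no change — [luziboze]
Rule 4 Regressive Voicing Assimilation: no change — [luziboze]
Rule 5 Syncope: [luziboze] → [lzboze]
Rule Rule 5 changed 2 position(s).

2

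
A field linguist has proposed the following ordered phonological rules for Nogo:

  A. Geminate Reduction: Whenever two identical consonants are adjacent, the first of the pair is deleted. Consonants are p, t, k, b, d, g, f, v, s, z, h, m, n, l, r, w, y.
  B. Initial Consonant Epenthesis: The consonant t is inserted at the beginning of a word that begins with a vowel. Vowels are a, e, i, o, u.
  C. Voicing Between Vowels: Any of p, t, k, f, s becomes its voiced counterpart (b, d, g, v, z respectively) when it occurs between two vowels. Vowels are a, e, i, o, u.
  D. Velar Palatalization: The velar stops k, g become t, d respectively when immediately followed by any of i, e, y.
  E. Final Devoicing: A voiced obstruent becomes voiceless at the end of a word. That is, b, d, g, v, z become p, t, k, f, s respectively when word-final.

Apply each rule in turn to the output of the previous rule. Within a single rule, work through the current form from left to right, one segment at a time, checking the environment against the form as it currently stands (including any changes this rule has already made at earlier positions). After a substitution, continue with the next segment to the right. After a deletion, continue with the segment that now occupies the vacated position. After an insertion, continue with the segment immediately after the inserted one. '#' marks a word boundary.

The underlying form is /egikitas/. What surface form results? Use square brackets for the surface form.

[tedididas]

A Geminate Reduction: no change — [egikitas]
B Initial Consonant Epenthesis: [egikitas] → [tegikitas]
C Voicing Between Vowels: [tegikitas] → [tegigidas]
D Velar Palatalization: [tegigidas] → [tedididas]
E Final Devoicing: no change — [tedididas]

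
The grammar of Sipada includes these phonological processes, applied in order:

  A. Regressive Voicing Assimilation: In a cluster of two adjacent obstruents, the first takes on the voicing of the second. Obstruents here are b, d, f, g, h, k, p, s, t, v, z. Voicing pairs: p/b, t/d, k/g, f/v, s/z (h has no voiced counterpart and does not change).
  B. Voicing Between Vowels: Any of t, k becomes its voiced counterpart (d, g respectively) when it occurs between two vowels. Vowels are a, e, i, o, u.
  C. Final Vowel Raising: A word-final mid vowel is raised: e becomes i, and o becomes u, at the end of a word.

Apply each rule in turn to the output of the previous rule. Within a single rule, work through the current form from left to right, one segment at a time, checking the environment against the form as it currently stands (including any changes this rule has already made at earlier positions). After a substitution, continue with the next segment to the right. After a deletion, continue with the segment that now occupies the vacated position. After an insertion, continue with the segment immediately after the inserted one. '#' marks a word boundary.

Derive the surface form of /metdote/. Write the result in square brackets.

A Regressive Voicing Assimilation: [metdote] → [meddote]
B Voicing Between Vowels: [meddote] → [meddode]
C Final Vowel Raising: [meddode] → [meddodi]

[meddodi]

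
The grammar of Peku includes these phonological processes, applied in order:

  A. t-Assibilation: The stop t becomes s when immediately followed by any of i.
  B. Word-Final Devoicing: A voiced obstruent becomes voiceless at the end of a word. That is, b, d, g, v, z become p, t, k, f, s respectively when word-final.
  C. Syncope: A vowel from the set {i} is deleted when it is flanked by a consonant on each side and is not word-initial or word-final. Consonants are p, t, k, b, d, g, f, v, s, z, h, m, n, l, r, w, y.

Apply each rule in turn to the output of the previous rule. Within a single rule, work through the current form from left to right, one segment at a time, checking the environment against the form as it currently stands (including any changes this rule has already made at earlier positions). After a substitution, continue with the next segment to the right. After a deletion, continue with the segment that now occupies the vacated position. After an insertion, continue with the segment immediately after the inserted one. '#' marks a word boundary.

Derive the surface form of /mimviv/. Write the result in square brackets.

A t-Assibilation: no change — [mimviv]
B Word-Final Devoicing: [mimviv] → [mimvif]
C Syncope: [mimvif] → [mmvf]

[mmvf]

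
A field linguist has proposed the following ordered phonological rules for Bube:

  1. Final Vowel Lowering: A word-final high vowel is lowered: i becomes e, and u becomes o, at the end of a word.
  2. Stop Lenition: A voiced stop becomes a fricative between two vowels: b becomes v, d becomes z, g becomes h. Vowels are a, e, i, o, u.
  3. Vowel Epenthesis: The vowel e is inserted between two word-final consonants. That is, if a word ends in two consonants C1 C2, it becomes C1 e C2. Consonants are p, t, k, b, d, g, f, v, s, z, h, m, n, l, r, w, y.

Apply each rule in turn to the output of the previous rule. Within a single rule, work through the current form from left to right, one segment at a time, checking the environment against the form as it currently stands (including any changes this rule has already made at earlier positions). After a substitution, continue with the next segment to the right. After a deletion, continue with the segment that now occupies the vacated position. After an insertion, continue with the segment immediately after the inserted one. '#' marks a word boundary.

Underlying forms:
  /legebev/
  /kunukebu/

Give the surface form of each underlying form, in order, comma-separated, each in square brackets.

[lehevev], [kunukevo]

/legebev/:
  1 Final Vowel Lowering: no change — [legebev]
  2 Stop Lenition: [legebev] → [lehevev]
  3 Vowel Epenthesis: no change — [lehevev]
/kunukebu/:
  1 Final Vowel Lowering: [kunukebu] → [kunukebo]
  2 Stop Lenition: [kunukebo] → [kunukevo]
  3 Vowel Epenthesis: no change — [kunukevo]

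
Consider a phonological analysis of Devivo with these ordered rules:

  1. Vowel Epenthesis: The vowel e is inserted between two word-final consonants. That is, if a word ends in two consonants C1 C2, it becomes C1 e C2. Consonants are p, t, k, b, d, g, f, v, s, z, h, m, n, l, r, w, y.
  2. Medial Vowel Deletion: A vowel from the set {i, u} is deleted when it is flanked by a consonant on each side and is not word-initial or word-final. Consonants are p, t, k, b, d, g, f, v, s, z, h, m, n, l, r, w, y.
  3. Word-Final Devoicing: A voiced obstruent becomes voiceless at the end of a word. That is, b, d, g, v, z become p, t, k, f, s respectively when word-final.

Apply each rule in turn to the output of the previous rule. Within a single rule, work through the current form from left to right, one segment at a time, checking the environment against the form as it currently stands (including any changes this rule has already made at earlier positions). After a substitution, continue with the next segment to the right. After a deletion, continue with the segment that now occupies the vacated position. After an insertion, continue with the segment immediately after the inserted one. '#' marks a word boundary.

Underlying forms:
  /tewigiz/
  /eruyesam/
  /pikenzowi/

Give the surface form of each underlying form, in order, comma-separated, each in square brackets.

[tewgs], [eryesam], [pkenzowi]

/tewigiz/:
  1 Vowel Epenthesis: no change — [tewigiz]
  2 Medial Vowel Deletion: [tewigiz] → [tewgz]
  3 Word-Final Devoicing: [tewgz] → [tewgs]
/eruyesam/:
  1 Vowel Epenthesis: no change — [eruyesam]
  2 Medial Vowel Deletion: [eruyesam] → [eryesam]
  3 Word-Final Devoicing: no change — [eryesam]
/pikenzowi/:
  1 Vowel Epenthesis: no change — [pikenzowi]
  2 Medial Vowel Deletion: [pikenzowi] → [pkenzowi]
  3 Word-Final Devoicing: no change — [pkenzowi]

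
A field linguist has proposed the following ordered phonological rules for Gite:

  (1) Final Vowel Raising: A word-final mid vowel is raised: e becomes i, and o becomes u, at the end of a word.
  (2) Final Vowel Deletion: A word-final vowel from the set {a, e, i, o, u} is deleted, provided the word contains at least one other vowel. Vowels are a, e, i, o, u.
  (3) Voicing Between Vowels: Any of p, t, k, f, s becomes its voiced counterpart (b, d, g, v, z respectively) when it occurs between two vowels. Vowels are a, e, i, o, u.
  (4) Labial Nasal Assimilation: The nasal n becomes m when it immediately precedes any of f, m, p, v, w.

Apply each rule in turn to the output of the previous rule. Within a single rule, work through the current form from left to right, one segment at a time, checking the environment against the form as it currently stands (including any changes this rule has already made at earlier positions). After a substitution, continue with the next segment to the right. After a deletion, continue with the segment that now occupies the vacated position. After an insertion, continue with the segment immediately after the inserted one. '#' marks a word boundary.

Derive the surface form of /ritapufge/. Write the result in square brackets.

[ridabufg]

(1) Final Vowel Raising: [ritapufge] → [ritapufgi]
(2) Final Vowel Deletion: [ritapufgi] → [ritapufg]
(3) Voicing Between Vowels: [ritapufg] → [ridabufg]
(4) Labial Nasal Assimilation: no change — [ridabufg]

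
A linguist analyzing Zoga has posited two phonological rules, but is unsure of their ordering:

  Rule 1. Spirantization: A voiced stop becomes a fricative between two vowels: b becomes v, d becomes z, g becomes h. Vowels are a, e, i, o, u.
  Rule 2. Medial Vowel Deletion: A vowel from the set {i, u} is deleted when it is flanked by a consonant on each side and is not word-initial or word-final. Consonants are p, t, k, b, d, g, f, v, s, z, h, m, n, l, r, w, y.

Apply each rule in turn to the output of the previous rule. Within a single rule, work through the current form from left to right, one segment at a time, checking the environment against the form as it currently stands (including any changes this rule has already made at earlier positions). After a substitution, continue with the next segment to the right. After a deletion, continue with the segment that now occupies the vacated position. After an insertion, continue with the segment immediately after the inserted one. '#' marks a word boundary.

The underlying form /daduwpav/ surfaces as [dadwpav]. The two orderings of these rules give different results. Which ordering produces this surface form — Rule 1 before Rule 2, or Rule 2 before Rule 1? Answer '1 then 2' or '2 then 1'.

2 then 1

Order 1 then 2:
  1 Spirantization: [daduwpav] → [dazuwpav]
  2 Medial Vowel Deletion: [dazuwpav] → [dazwpav]
  result: [dazwpav]
Order 2 then 1:
  2 Medial Vowel Deletion: [daduwpav] → [dadwpav]
  1 Spirantization: no change — [dadwpav]
  result: [dadwpav]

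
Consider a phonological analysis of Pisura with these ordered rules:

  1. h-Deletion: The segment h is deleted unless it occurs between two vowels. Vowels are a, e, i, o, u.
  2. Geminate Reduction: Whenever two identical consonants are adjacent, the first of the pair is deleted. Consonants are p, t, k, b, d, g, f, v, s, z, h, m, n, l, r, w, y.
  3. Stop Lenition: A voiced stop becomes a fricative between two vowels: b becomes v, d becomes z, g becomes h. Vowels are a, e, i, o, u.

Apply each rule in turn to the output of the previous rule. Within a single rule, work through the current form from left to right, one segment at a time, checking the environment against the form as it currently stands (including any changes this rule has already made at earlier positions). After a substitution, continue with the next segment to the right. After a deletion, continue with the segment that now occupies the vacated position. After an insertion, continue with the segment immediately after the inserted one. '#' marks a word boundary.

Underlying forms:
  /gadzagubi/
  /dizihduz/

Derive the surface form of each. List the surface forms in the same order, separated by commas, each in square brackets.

[gadzahuvi], [dizizuz]

/gadzagubi/:
  1 h-Deletion: no change — [gadzagubi]
  2 Geminate Reduction: no change — [gadzagubi]
  3 Stop Lenition: [gadzagubi] → [gadzahuvi]
/dizihduz/:
  1 h-Deletion: [dizihduz] → [diziduz]
  2 Geminate Reduction: no change — [diziduz]
  3 Stop Lenition: [diziduz] → [dizizuz]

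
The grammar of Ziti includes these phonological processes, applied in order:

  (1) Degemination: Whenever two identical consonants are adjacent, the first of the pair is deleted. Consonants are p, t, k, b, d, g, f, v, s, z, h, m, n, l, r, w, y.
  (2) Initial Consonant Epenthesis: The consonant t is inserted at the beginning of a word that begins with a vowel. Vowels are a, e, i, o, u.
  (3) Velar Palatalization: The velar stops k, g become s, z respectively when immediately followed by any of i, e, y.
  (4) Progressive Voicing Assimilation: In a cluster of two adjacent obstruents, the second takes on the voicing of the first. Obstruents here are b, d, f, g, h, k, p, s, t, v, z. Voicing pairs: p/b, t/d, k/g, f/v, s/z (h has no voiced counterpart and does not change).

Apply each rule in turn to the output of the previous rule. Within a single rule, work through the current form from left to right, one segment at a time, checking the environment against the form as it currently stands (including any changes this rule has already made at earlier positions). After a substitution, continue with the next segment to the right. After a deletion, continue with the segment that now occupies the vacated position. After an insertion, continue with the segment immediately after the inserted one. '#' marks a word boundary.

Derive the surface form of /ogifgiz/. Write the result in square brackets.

(1) Degemination: no change — [ogifgiz]
(2) Initial Consonant Epenthesis: [ogifgiz] → [togifgiz]
(3) Velar Palatalization: [togifgiz] → [tozifziz]
(4) Progressive Voicing Assimilation: [tozifziz] → [tozifsiz]

[tozifsiz]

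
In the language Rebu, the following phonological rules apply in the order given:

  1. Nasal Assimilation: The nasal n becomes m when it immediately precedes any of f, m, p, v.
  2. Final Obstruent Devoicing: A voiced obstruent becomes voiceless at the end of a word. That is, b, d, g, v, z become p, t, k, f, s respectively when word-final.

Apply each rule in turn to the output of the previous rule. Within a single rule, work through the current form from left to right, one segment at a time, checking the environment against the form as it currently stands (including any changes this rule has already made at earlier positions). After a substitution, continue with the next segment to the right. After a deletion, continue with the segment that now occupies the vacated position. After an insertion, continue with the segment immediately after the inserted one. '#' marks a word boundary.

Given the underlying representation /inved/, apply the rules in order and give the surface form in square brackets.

1 Nasal Assimilation: [inved] → [imved]
2 Final Obstruent Devoicing: [imved] → [imvet]

[imvet]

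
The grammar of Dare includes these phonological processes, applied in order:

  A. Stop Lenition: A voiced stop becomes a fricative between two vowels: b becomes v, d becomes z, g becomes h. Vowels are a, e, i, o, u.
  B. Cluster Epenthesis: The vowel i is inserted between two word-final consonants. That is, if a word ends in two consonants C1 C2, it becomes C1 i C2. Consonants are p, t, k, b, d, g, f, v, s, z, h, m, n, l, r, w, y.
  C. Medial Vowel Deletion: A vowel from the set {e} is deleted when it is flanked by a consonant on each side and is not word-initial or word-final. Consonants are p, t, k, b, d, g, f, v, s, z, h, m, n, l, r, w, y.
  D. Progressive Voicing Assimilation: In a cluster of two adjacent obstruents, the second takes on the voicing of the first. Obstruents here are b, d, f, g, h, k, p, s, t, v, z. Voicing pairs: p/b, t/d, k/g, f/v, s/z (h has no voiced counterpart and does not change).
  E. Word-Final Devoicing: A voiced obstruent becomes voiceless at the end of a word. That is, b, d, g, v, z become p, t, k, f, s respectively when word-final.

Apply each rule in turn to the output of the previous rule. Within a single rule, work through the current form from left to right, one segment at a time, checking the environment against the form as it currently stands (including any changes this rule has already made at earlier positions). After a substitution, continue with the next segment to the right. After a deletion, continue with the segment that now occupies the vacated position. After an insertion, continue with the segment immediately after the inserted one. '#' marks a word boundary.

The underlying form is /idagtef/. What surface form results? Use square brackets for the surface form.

[izagdf]

A Stop Lenition: [idagtef] → [izagtef]
B Cluster Epenthesis: no change — [izagtef]
C Medial Vowel Deletion: [izagtef] → [izagtf]
D Progressive Voicing Assimilation: [izagtf] → [izagdv]
E Word-Final Devoicing: [izagdv] → [izagdf]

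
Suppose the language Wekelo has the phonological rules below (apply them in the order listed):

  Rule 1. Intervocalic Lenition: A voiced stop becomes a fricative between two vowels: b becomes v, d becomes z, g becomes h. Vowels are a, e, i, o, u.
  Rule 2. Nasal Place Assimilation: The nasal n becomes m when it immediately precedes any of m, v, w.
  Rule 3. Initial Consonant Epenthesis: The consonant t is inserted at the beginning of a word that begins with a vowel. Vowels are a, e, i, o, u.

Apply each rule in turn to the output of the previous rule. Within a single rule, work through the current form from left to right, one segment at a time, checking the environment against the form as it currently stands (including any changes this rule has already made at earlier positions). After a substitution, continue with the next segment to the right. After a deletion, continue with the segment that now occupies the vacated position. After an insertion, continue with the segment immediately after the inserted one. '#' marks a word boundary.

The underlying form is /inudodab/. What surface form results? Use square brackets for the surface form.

Rule 1 Intervocalic Lenition: [inudodab] → [inuzozab]
Rule 2 Nasal Place Assimilation: no change — [inuzozab]
Rule 3 Initial Consonant Epenthesis: [inuzozab] → [tinuzozab]

[tinuzozab]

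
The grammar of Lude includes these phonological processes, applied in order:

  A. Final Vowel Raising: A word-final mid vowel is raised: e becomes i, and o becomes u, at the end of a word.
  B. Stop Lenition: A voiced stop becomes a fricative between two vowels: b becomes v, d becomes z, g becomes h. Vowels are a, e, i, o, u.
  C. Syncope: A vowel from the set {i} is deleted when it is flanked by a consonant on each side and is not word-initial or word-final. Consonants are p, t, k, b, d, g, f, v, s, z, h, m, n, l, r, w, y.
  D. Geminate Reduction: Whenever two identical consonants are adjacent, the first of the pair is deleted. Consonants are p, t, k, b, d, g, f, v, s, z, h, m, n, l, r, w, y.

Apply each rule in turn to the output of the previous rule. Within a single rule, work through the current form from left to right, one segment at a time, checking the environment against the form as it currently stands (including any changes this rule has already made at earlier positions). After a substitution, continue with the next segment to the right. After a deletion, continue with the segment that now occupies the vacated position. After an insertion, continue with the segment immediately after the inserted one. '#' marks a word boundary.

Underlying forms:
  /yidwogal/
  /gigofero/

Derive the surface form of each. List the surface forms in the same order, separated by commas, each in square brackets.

[ydwohal], [ghoferu]

/yidwogal/:
  A Final Vowel Raising: no change — [yidwogal]
  B Stop Lenition: [yidwogal] → [yidwohal]
  C Syncope: [yidwohal] → [ydwohal]
  D Geminate Reduction: no change — [ydwohal]
/gigofero/:
  A Final Vowel Raising: [gigofero] → [gigoferu]
  B Stop Lenition: [gigoferu] → [gihoferu]
  C Syncope: [gihoferu] → [ghoferu]
  D Geminate Reduction: no change — [ghoferu]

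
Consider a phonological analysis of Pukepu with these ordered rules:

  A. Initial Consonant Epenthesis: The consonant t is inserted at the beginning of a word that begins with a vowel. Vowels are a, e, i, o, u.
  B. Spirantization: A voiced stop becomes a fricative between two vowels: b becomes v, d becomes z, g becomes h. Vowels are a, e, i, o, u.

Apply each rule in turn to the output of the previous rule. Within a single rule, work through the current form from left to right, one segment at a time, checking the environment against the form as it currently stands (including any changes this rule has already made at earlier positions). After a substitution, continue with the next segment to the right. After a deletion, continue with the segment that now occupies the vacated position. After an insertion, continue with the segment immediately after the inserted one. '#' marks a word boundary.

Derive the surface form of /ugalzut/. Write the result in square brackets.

A Initial Consonant Epenthesis: [ugalzut] → [tugalzut]
B Spirantization: [tugalzut] → [tuhalzut]

[tuhalzut]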